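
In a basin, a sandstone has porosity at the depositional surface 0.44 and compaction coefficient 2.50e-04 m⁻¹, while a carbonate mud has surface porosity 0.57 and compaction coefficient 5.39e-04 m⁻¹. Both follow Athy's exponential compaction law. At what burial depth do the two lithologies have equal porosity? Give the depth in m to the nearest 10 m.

900 m

Working in km (1 km = 1000 m; k in km⁻¹ = k in m⁻¹ × 1000):
Set phi₀ₐ e^(−kₐZ) = phi₀ᵦ e^(−kᵦZ) ⇒ ln(phi₀ₐ/phi₀ᵦ) = (kₐ − kᵦ)·Z
Z = ln(0.44/0.57) / (0.25 − 0.539) = -0.2589 / -0.289 = 0.896 km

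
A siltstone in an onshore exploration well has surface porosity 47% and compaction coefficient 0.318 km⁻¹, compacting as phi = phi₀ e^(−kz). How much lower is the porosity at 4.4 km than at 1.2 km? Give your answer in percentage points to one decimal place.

phi(1.2) = 0.47·e^(−0.318×1.2) = 0.3209
phi(4.4) = 0.47·e^(−0.318×4.4) = 0.1160
Δphi = 0.3209 − 0.1160 = 0.2049

20.5 percentage points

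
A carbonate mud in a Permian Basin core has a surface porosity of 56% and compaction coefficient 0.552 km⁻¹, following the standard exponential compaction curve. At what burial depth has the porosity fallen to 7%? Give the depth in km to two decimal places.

3.77 km

Invert Athy's law: d = ln(φ₀/φ) / c
d = ln(0.56/0.07) / 0.552 = ln(8) / 0.552 = 2.0794 / 0.552 = 3.767 km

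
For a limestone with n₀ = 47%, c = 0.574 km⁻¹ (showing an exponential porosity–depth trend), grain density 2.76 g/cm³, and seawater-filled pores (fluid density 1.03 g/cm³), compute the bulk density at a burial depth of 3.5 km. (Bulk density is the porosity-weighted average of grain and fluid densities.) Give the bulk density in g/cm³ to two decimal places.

Porosity at depth: n = 0.47·exp(−0.574×3.5) = 0.47×0.1341 = 0.0630
Bulk density: ρ_b = (1−n)ρ_g + n·ρ_f = 0.9370×2.76 + 0.0630×1.03
       = 2.586 + 0.065 = 2.651 g/cm³

2.65 g/cm³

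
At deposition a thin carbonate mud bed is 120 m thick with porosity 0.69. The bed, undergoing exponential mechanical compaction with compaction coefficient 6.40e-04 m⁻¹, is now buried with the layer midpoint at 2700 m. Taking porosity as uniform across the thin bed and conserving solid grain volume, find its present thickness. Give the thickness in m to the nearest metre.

42 m

Working in km (1 km = 1000 m; k in km⁻¹ = k in m⁻¹ × 1000):
Porosity at 2.7 km: n = 0.69·exp(−0.64×2.7) = 0.1226
Solid-volume conservation: h(1−n) = h₀(1−n₀) ⇒ h = h₀·(1−n₀)/(1−n)
h = 0.12 × (1 − 0.69)/(1 − 0.1226) = 0.12 × 0.3533 = 0.0424 km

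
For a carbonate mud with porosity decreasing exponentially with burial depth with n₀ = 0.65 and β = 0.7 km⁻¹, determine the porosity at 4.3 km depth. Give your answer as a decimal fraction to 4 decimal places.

n = n₀·exp(−β·d) = 0.65 × exp(−0.7 × 4.3) = 0.65 × exp(−3.01)
  = 0.65 × 0.0493 = 0.0320

0.0320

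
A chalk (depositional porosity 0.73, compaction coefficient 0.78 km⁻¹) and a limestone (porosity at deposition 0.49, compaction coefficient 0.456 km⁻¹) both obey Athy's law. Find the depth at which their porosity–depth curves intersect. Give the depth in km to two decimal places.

Set φ₀ₐ e^(−kₐz) = φ₀ᵦ e^(−kᵦz) ⇒ ln(φ₀ₐ/φ₀ᵦ) = (kₐ − kᵦ)·z
z = ln(0.73/0.49) / (0.78 − 0.456) = 0.3986 / 0.324 = 1.230 km

1.23 km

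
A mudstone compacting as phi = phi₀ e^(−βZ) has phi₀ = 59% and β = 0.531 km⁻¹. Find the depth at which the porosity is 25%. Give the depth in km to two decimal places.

Invert Athy's law: Z = ln(phi₀/phi) / β
Z = ln(0.59/0.25) / 0.531 = ln(2.36) / 0.531 = 0.8587 / 0.531 = 1.617 km

1.62 km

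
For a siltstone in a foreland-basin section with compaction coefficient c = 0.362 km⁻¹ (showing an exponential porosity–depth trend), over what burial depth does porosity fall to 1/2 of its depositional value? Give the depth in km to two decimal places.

1.91 km

phi/phi₀ = 1/2 ⇒ exp(−c·d) = 1/2 ⇒ d = ln(2) / c
d = 0.6931 / 0.362 = 1.915 km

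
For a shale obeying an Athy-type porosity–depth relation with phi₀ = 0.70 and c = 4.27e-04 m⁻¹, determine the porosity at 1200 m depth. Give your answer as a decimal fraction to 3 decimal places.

Working in km (1 km = 1000 m; c in km⁻¹ = c in m⁻¹ × 1000):
phi = phi₀·exp(−c·d) = 0.7 × exp(−0.427 × 1.2) = 0.7 × exp(−0.5124)
  = 0.7 × 0.5991 = 0.4193

0.419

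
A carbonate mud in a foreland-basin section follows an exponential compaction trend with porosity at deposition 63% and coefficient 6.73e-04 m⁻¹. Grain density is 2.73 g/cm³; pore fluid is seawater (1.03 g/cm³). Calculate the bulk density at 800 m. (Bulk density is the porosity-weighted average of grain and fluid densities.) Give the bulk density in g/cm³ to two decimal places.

Working in km (1 km = 1000 m; β in km⁻¹ = β in m⁻¹ × 1000):
Porosity at depth: φ = 0.63·exp(−0.673×0.8) = 0.63×0.5837 = 0.3677
Bulk density: ρ_b = (1−φ)ρ_g + φ·ρ_f = 0.6323×2.73 + 0.3677×1.03
       = 1.726 + 0.379 = 2.105 g/cm³

2.10 g/cm³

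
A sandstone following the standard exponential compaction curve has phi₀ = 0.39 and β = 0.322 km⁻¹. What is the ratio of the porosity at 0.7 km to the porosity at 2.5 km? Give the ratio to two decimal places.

phi(z₁)/phi(z₂) = e^(−β·z₁)/e^(−β·z₂) = e^{β(z₂−z₁)}
= exp(0.322 × 1.8) = exp(0.5796) = 1.7853

1.79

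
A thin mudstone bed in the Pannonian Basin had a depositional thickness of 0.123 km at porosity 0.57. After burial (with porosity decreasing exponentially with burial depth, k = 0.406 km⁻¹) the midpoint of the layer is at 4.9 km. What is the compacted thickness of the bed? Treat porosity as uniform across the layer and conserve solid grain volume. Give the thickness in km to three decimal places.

0.057 km

Porosity at 4.9 km: φ = 0.57·exp(−0.406×4.9) = 0.0780
Solid-volume conservation: h(1−φ) = h₀(1−φ₀) ⇒ h = h₀·(1−φ₀)/(1−φ)
h = 0.123 × (1 − 0.57)/(1 − 0.0780) = 0.123 × 0.4664 = 0.0574 km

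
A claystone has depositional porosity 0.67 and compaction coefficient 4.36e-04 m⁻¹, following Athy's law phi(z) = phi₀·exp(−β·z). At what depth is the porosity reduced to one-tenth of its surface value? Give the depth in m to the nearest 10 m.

Working in km (1 km = 1000 m; β in km⁻¹ = β in m⁻¹ × 1000):
phi/phi₀ = 1/10 ⇒ exp(−β·z) = 1/10 ⇒ z = ln(10) / β
z = 2.3026 / 0.436 = 5.281 km

5280 m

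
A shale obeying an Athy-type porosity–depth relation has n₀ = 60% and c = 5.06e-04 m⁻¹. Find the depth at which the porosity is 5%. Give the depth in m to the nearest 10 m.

4910 m

Working in km (1 km = 1000 m; c in km⁻¹ = c in m⁻¹ × 1000):
Invert Athy's law: d = ln(n₀/n) / c
d = ln(0.6/0.05) / 0.506 = ln(12) / 0.506 = 2.4849 / 0.506 = 4.911 km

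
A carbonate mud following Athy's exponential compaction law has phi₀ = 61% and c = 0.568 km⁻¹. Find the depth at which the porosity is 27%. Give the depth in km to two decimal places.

Invert Athy's law: d = ln(phi₀/phi) / c
d = ln(0.61/0.27) / 0.568 = ln(2.259) / 0.568 = 0.8150 / 0.568 = 1.435 km

1.43 km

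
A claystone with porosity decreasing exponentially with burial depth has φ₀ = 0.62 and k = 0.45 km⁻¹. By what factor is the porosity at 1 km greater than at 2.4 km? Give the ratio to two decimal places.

1.88

φ(d₁)/φ(d₂) = e^(−k·d₁)/e^(−k·d₂) = e^{k(d₂−d₁)}
= exp(0.45 × 1.4) = exp(0.63) = 1.8776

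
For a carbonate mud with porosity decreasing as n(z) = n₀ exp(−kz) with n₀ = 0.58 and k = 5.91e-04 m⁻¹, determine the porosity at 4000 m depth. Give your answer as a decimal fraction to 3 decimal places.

Working in km (1 km = 1000 m; k in km⁻¹ = k in m⁻¹ × 1000):
n = n₀·exp(−k·z) = 0.58 × exp(−0.591 × 4) = 0.58 × exp(−2.364)
  = 0.58 × 0.0940 = 0.0545

0.055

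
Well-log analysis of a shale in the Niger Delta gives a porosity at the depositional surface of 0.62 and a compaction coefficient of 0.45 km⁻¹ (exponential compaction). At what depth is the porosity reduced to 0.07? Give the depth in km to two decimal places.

Invert Athy's law: z = ln(n₀/n) / k
z = ln(0.62/0.07) / 0.45 = ln(8.857) / 0.45 = 2.1812 / 0.45 = 4.847 km

4.85 km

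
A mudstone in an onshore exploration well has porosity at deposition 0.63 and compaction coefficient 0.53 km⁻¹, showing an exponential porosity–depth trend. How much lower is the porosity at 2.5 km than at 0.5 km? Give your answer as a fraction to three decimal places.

0.316

phi(0.5) = 0.63·e^(−0.53×0.5) = 0.4833
phi(2.5) = 0.63·e^(−0.53×2.5) = 0.1675
Δphi = 0.4833 − 0.1675 = 0.3159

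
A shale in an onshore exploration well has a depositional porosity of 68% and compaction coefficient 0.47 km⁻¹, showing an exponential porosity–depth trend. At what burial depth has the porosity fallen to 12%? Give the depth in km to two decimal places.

Invert Athy's law: Z = ln(φ₀/φ) / c
Z = ln(0.68/0.12) / 0.47 = ln(5.667) / 0.47 = 1.7346 / 0.47 = 3.691 km

3.69 km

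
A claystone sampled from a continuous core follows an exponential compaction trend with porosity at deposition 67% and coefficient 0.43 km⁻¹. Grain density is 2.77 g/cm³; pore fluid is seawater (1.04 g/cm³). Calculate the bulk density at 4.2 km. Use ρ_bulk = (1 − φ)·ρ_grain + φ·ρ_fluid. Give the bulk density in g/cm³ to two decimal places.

2.58 g/cm³

Porosity at depth: n = 0.67·exp(−0.43×4.2) = 0.67×0.1643 = 0.1101
Bulk density: ρ_b = (1−n)ρ_g + n·ρ_f = 0.8899×2.77 + 0.1101×1.04
       = 2.465 + 0.114 = 2.580 g/cm³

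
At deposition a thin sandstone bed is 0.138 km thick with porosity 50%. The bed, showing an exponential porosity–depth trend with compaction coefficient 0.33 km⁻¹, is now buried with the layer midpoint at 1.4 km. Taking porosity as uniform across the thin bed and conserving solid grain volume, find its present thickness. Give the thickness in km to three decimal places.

0.101 km

Porosity at 1.4 km: φ = 0.5·exp(−0.33×1.4) = 0.3150
Solid-volume conservation: h(1−φ) = h₀(1−φ₀) ⇒ h = h₀·(1−φ₀)/(1−φ)
h = 0.138 × (1 − 0.5)/(1 − 0.3150) = 0.138 × 0.7299 = 0.1007 km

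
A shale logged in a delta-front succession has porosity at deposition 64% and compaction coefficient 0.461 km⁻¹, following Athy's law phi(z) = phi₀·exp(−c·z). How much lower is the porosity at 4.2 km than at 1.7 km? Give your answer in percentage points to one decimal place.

phi(1.7) = 0.64·e^(−0.461×1.7) = 0.2923
phi(4.2) = 0.64·e^(−0.461×4.2) = 0.0923
Δphi = 0.2923 − 0.0923 = 0.2000

20.0 percentage points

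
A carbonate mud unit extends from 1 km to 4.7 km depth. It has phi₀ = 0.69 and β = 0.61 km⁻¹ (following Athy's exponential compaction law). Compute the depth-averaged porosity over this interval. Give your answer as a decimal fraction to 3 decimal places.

⟨phi⟩ = (1/(z₂−z₁)) ∫ phi₀ e^(−βz) dz = phi₀·(e^(−β·z₁) − e^(−β·z₂)) / (β·(z₂−z₁))
e^(−0.61×1) = 0.5434; e^(−0.61×4.7) = 0.0569
⟨phi⟩ = 0.69 × (0.5434 − 0.0569) / (0.61 × 3.7) = 0.69 × 0.2155 = 0.1487

0.149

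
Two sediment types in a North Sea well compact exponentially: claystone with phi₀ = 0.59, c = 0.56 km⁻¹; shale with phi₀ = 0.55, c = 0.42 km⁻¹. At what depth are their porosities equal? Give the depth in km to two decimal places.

Set phi₀ₐ e^(−cₐZ) = phi₀ᵦ e^(−cᵦZ) ⇒ ln(phi₀ₐ/phi₀ᵦ) = (cₐ − cᵦ)·Z
Z = ln(0.59/0.55) / (0.56 − 0.42) = 0.0702 / 0.14 = 0.501 km

0.50 km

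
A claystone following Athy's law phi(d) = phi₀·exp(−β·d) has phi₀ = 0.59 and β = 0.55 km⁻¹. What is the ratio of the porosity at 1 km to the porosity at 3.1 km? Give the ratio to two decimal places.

phi(d₁)/phi(d₂) = e^(−β·d₁)/e^(−β·d₂) = e^{β(d₂−d₁)}
= exp(0.55 × 2.1) = exp(1.155) = 3.1740

3.17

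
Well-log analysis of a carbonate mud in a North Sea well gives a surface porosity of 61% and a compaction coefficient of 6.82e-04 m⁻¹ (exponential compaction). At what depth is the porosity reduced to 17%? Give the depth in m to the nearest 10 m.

1870 m

Working in km (1 km = 1000 m; c in km⁻¹ = c in m⁻¹ × 1000):
Invert Athy's law: d = ln(phi₀/phi) / c
d = ln(0.61/0.17) / 0.682 = ln(3.588) / 0.682 = 1.2777 / 0.682 = 1.873 km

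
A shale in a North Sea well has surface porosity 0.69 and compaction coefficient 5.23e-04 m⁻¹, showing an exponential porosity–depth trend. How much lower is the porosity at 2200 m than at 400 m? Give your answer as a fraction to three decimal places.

Working in km (1 km = 1000 m; β in km⁻¹ = β in m⁻¹ × 1000):
φ(0.4) = 0.69·e^(−0.523×0.4) = 0.5598
φ(2.2) = 0.69·e^(−0.523×2.2) = 0.2183
Δφ = 0.5598 − 0.2183 = 0.3414

0.341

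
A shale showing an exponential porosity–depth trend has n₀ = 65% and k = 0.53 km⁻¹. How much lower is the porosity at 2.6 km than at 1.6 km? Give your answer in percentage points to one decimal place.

11.5 percentage points

n(1.6) = 0.65·e^(−0.53×1.6) = 0.2784
n(2.6) = 0.65·e^(−0.53×2.6) = 0.1639
Δn = 0.2784 − 0.1639 = 0.1145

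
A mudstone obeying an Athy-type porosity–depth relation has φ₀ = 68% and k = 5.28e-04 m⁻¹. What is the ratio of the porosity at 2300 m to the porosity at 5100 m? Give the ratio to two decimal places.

Working in km (1 km = 1000 m; k in km⁻¹ = k in m⁻¹ × 1000):
φ(Z₁)/φ(Z₂) = e^(−k·Z₁)/e^(−k·Z₂) = e^{k(Z₂−Z₁)}
= exp(0.528 × 2.8) = exp(1.478) = 4.3859

4.39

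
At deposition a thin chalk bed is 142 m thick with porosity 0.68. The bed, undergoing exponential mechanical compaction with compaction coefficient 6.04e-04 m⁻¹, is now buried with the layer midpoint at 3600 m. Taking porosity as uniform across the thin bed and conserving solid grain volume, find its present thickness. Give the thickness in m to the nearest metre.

Working in km (1 km = 1000 m; k in km⁻¹ = k in m⁻¹ × 1000):
Porosity at 3.6 km: n = 0.68·exp(−0.604×3.6) = 0.0773
Solid-volume conservation: h(1−n) = h₀(1−n₀) ⇒ h = h₀·(1−n₀)/(1−n)
h = 0.142 × (1 − 0.68)/(1 − 0.0773) = 0.142 × 0.3468 = 0.0492 km

49 m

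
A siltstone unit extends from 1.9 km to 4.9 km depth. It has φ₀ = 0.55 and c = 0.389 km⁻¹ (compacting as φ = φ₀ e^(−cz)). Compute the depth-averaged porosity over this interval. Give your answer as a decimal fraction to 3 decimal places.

0.155

⟨φ⟩ = (1/(z₂−z₁)) ∫ φ₀ e^(−cz) dz = φ₀·(e^(−c·z₁) − e^(−c·z₂)) / (c·(z₂−z₁))
e^(−0.389×1.9) = 0.4775; e^(−0.389×4.9) = 0.1487
⟨φ⟩ = 0.55 × (0.4775 − 0.1487) / (0.389 × 3) = 0.55 × 0.2818 = 0.1550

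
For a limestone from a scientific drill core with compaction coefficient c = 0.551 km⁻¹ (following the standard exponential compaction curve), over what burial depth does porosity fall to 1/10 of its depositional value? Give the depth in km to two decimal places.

φ/φ₀ = 1/10 ⇒ exp(−c·d) = 1/10 ⇒ d = ln(10) / c
d = 2.3026 / 0.551 = 4.179 km

4.18 km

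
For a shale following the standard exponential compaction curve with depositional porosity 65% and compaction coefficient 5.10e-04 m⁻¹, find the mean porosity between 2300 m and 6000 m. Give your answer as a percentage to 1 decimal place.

Working in km (1 km = 1000 m; k in km⁻¹ = k in m⁻¹ × 1000):
⟨n⟩ = (1/(d₂−d₁)) ∫ n₀ e^(−kd) dd = n₀·(e^(−k·d₁) − e^(−k·d₂)) / (k·(d₂−d₁))
e^(−0.51×2.3) = 0.3094; e^(−0.51×6) = 0.0469
⟨n⟩ = 0.65 × (0.3094 − 0.0469) / (0.51 × 3.7) = 0.65 × 0.1391 = 0.0904

9.0%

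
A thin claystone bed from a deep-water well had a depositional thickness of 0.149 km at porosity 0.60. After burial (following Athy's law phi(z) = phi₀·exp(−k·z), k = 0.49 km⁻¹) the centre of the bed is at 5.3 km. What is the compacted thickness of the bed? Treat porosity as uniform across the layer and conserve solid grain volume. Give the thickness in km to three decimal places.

Porosity at 5.3 km: phi = 0.6·exp(−0.49×5.3) = 0.0447
Solid-volume conservation: h(1−phi) = h₀(1−phi₀) ⇒ h = h₀·(1−phi₀)/(1−phi)
h = 0.149 × (1 − 0.6)/(1 − 0.0447) = 0.149 × 0.4187 = 0.0624 km

0.062 km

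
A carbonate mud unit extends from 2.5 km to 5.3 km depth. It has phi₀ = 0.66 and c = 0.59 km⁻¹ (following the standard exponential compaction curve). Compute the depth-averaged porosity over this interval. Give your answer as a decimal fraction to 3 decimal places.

0.074

⟨phi⟩ = (1/(Z₂−Z₁)) ∫ phi₀ e^(−cZ) dZ = phi₀·(e^(−c·Z₁) − e^(−c·Z₂)) / (c·(Z₂−Z₁))
e^(−0.59×2.5) = 0.2288; e^(−0.59×5.3) = 0.0438
⟨phi⟩ = 0.66 × (0.2288 − 0.0438) / (0.59 × 2.8) = 0.66 × 0.1119 = 0.0739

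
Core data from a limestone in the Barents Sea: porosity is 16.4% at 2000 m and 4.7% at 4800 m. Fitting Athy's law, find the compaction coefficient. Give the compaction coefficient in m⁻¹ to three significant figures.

0.000446 m⁻¹

Working in km (1 km = 1000 m; k in km⁻¹ = k in m⁻¹ × 1000):
Athy: phi(z) = phi₀ e^(−kz) ⇒ phi₁/phi₂ = e^{k(z₂−z₁)} ⇒ k = ln(phi₁/phi₂)/(z₂−z₁)
k = ln(0.164/0.047) / (4.8 − 2) = ln(3.489) / 2.8 = 1.2497 / 2.8 = 0.4463 km⁻¹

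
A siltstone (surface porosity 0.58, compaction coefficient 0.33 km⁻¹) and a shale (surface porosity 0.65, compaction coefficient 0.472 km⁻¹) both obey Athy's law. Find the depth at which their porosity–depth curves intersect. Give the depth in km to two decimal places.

Set φ₀ₐ e^(−kₐZ) = φ₀ᵦ e^(−kᵦZ) ⇒ ln(φ₀ₐ/φ₀ᵦ) = (kₐ − kᵦ)·Z
Z = ln(0.58/0.65) / (0.33 − 0.472) = -0.1139 / -0.142 = 0.802 km

0.80 km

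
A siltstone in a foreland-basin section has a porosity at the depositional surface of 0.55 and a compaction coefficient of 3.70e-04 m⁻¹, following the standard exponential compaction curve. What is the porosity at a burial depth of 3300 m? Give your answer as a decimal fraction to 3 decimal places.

Working in km (1 km = 1000 m; k in km⁻¹ = k in m⁻¹ × 1000):
φ = φ₀·exp(−k·Z) = 0.55 × exp(−0.37 × 3.3) = 0.55 × exp(−1.221)
  = 0.55 × 0.2949 = 0.1622

0.162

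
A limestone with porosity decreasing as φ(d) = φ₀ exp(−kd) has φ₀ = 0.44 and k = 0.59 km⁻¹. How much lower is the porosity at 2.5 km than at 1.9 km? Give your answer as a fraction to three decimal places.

0.043

φ(1.9) = 0.44·e^(−0.59×1.9) = 0.1434
φ(2.5) = 0.44·e^(−0.59×2.5) = 0.1007
Δφ = 0.1434 − 0.1007 = 0.0428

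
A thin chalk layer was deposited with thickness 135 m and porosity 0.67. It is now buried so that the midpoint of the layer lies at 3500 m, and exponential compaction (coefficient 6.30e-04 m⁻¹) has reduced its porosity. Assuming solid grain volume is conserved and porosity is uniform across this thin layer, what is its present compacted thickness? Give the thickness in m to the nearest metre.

48 m

Working in km (1 km = 1000 m; c in km⁻¹ = c in m⁻¹ × 1000):
Porosity at 3.5 km: n = 0.67·exp(−0.63×3.5) = 0.0739
Solid-volume conservation: h(1−n) = h₀(1−n₀) ⇒ h = h₀·(1−n₀)/(1−n)
h = 0.135 × (1 − 0.67)/(1 − 0.0739) = 0.135 × 0.3563 = 0.0481 km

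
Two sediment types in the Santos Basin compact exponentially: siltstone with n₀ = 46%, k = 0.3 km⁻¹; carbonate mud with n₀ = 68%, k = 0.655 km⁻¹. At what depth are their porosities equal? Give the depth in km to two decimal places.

Set n₀ₐ e^(−kₐz) = n₀ᵦ e^(−kᵦz) ⇒ ln(n₀ₐ/n₀ᵦ) = (kₐ − kᵦ)·z
z = ln(0.46/0.68) / (0.3 − 0.655) = -0.3909 / -0.355 = 1.101 km

1.10 km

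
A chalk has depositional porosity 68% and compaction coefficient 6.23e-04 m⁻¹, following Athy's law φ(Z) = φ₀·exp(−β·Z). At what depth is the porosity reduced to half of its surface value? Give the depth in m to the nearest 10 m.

Working in km (1 km = 1000 m; β in km⁻¹ = β in m⁻¹ × 1000):
φ/φ₀ = 1/2 ⇒ exp(−β·Z) = 1/2 ⇒ Z = ln(2) / β
Z = 0.6931 / 0.623 = 1.113 km

1110 m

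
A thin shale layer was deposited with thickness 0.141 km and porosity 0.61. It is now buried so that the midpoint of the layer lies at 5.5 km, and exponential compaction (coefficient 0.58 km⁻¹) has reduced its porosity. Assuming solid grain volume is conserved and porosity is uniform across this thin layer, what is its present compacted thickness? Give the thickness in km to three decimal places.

0.056 km

Porosity at 5.5 km: phi = 0.61·exp(−0.58×5.5) = 0.0251
Solid-volume conservation: h(1−phi) = h₀(1−phi₀) ⇒ h = h₀·(1−phi₀)/(1−phi)
h = 0.141 × (1 − 0.61)/(1 − 0.0251) = 0.141 × 0.4000 = 0.0564 km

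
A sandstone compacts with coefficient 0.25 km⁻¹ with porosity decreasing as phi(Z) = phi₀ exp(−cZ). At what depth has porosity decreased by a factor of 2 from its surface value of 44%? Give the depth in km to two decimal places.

phi/phi₀ = 1/2 ⇒ exp(−c·Z) = 1/2 ⇒ Z = ln(2) / c
Z = 0.6931 / 0.25 = 2.773 km

2.77 km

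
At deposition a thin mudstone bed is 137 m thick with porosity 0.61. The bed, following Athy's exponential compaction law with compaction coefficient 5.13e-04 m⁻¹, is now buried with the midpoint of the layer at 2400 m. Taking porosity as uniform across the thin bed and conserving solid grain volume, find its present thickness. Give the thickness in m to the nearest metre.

65 m

Working in km (1 km = 1000 m; c in km⁻¹ = c in m⁻¹ × 1000):
Porosity at 2.4 km: phi = 0.61·exp(−0.513×2.4) = 0.1781
Solid-volume conservation: h(1−phi) = h₀(1−phi₀) ⇒ h = h₀·(1−phi₀)/(1−phi)
h = 0.137 × (1 − 0.61)/(1 − 0.1781) = 0.137 × 0.4745 = 0.0650 km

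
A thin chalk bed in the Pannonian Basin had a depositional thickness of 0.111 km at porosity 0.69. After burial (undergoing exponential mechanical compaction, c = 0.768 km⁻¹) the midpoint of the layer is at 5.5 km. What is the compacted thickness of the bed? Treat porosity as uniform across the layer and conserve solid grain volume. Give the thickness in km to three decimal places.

Porosity at 5.5 km: phi = 0.69·exp(−0.768×5.5) = 0.0101
Solid-volume conservation: h(1−phi) = h₀(1−phi₀) ⇒ h = h₀·(1−phi₀)/(1−phi)
h = 0.111 × (1 − 0.69)/(1 − 0.0101) = 0.111 × 0.3132 = 0.0348 km

0.035 km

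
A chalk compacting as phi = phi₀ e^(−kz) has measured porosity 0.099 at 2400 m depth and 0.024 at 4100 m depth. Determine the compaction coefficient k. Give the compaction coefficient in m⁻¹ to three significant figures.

0.000834 m⁻¹

Working in km (1 km = 1000 m; k in km⁻¹ = k in m⁻¹ × 1000):
Athy: phi(z) = phi₀ e^(−kz) ⇒ phi₁/phi₂ = e^{k(z₂−z₁)} ⇒ k = ln(phi₁/phi₂)/(z₂−z₁)
k = ln(0.099/0.024) / (4.1 − 2.4) = ln(4.125) / 1.7 = 1.4171 / 1.7 = 0.8336 km⁻¹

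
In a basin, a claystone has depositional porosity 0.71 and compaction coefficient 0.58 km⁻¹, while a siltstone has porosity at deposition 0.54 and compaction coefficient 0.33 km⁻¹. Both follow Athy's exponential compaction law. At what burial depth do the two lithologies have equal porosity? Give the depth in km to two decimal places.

Set n₀ₐ e^(−βₐd) = n₀ᵦ e^(−βᵦd) ⇒ ln(n₀ₐ/n₀ᵦ) = (βₐ − βᵦ)·d
d = ln(0.71/0.54) / (0.58 − 0.33) = 0.2737 / 0.25 = 1.095 km

1.09 km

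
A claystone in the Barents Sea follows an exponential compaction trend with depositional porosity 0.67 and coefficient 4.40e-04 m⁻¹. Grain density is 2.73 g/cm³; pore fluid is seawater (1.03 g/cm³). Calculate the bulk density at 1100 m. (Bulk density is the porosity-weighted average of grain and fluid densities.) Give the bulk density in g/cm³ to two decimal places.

2.03 g/cm³

Working in km (1 km = 1000 m; β in km⁻¹ = β in m⁻¹ × 1000):
Porosity at depth: phi = 0.67·exp(−0.44×1.1) = 0.67×0.6163 = 0.4129
Bulk density: ρ_b = (1−phi)ρ_g + phi·ρ_f = 0.5871×2.73 + 0.4129×1.03
       = 1.603 + 0.425 = 2.028 g/cm³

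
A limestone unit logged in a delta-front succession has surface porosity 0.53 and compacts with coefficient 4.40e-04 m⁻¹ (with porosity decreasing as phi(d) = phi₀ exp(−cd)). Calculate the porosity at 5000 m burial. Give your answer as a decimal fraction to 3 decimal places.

Working in km (1 km = 1000 m; c in km⁻¹ = c in m⁻¹ × 1000):
phi = phi₀·exp(−c·d) = 0.53 × exp(−0.44 × 5) = 0.53 × exp(−2.2)
  = 0.53 × 0.1108 = 0.0587

0.059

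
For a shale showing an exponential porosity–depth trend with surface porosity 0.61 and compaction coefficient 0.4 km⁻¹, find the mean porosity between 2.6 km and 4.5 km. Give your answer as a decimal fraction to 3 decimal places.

⟨phi⟩ = (1/(z₂−z₁)) ∫ phi₀ e^(−cz) dz = phi₀·(e^(−c·z₁) − e^(−c·z₂)) / (c·(z₂−z₁))
e^(−0.4×2.6) = 0.3535; e^(−0.4×4.5) = 0.1653
⟨phi⟩ = 0.61 × (0.3535 − 0.1653) / (0.4 × 1.9) = 0.61 × 0.2476 = 0.1510

0.151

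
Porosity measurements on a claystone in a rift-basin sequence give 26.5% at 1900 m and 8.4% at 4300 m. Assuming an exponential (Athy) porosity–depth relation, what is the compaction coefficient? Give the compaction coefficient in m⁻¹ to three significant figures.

Working in km (1 km = 1000 m; β in km⁻¹ = β in m⁻¹ × 1000):
Athy: φ(Z) = φ₀ e^(−βZ) ⇒ φ₁/φ₂ = e^{β(Z₂−Z₁)} ⇒ β = ln(φ₁/φ₂)/(Z₂−Z₁)
β = ln(0.265/0.084) / (4.3 − 1.9) = ln(3.155) / 2.4 = 1.1489 / 2.4 = 0.4787 km⁻¹

0.000479 m⁻¹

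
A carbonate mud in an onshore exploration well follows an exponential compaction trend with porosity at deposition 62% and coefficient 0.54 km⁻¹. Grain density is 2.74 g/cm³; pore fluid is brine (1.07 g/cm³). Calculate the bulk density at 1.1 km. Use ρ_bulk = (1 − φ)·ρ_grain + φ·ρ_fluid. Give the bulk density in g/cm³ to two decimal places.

Porosity at depth: φ = 0.62·exp(−0.54×1.1) = 0.62×0.5521 = 0.3423
Bulk density: ρ_b = (1−φ)ρ_g + φ·ρ_f = 0.6577×2.74 + 0.3423×1.07
       = 1.802 + 0.366 = 2.168 g/cm³

2.17 g/cm³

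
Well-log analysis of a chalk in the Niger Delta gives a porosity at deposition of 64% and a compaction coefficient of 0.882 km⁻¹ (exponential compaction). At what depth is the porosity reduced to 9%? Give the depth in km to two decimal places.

2.22 km

Invert Athy's law: z = ln(phi₀/phi) / β
z = ln(0.64/0.09) / 0.882 = ln(7.111) / 0.882 = 1.9617 / 0.882 = 2.224 km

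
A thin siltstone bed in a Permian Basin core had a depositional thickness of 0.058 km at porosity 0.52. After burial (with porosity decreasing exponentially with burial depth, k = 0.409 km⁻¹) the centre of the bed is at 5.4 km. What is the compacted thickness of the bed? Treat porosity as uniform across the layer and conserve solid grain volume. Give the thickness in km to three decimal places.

0.030 km

Porosity at 5.4 km: φ = 0.52·exp(−0.409×5.4) = 0.0571
Solid-volume conservation: h(1−φ) = h₀(1−φ₀) ⇒ h = h₀·(1−φ₀)/(1−φ)
h = 0.058 × (1 − 0.52)/(1 − 0.0571) = 0.058 × 0.5091 = 0.0295 km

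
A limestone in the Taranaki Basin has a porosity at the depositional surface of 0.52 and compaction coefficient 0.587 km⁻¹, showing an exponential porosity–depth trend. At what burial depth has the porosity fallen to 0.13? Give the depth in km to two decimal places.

2.36 km

Invert Athy's law: d = ln(φ₀/φ) / c
d = ln(0.52/0.13) / 0.587 = ln(4) / 0.587 = 1.3863 / 0.587 = 2.362 km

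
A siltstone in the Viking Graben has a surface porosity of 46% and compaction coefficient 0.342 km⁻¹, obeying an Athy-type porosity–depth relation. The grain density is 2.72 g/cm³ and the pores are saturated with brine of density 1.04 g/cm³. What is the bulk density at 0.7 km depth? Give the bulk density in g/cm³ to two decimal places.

2.11 g/cm³

Porosity at depth: phi = 0.46·exp(−0.342×0.7) = 0.46×0.7871 = 0.3621
Bulk density: ρ_b = (1−phi)ρ_g + phi·ρ_f = 0.6379×2.72 + 0.3621×1.04
       = 1.735 + 0.377 = 2.112 g/cm³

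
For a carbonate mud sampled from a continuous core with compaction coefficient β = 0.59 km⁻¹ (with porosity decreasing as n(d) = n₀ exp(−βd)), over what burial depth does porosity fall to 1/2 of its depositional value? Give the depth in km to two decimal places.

1.17 km

n/n₀ = 1/2 ⇒ exp(−β·d) = 1/2 ⇒ d = ln(2) / β
d = 0.6931 / 0.59 = 1.175 km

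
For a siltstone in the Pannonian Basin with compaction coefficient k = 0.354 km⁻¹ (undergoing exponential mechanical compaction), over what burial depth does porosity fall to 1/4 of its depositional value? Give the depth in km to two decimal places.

3.92 km

phi/phi₀ = 1/4 ⇒ exp(−k·z) = 1/4 ⇒ z = ln(4) / k
z = 1.3863 / 0.354 = 3.916 km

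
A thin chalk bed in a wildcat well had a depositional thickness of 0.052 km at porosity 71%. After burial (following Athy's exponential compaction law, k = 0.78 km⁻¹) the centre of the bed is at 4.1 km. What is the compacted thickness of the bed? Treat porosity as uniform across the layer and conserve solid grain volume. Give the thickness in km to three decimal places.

0.016 km

Porosity at 4.1 km: φ = 0.71·exp(−0.78×4.1) = 0.0290
Solid-volume conservation: h(1−φ) = h₀(1−φ₀) ⇒ h = h₀·(1−φ₀)/(1−φ)
h = 0.052 × (1 − 0.71)/(1 − 0.0290) = 0.052 × 0.2987 = 0.0155 km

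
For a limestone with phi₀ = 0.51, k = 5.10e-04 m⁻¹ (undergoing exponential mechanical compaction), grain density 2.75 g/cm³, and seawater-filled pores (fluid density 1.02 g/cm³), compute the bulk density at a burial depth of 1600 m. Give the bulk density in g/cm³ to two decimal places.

2.36 g/cm³

Working in km (1 km = 1000 m; k in km⁻¹ = k in m⁻¹ × 1000):
Porosity at depth: phi = 0.51·exp(−0.51×1.6) = 0.51×0.4422 = 0.2255
Bulk density: ρ_b = (1−phi)ρ_g + phi·ρ_f = 0.7745×2.75 + 0.2255×1.02
       = 2.130 + 0.230 = 2.360 g/cm³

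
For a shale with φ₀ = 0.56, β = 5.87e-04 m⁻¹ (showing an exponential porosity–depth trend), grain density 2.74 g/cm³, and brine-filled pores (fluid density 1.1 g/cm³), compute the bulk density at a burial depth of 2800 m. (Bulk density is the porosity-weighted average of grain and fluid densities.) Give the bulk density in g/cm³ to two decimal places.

Working in km (1 km = 1000 m; β in km⁻¹ = β in m⁻¹ × 1000):
Porosity at depth: φ = 0.56·exp(−0.587×2.8) = 0.56×0.1933 = 0.1082
Bulk density: ρ_b = (1−φ)ρ_g + φ·ρ_f = 0.8918×2.74 + 0.1082×1.1
       = 2.443 + 0.119 = 2.562 g/cm³

2.56 g/cm³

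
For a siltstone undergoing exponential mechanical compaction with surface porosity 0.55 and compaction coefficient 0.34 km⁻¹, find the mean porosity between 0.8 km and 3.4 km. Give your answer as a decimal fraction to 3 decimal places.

⟨n⟩ = (1/(z₂−z₁)) ∫ n₀ e^(−kz) dz = n₀·(e^(−k·z₁) − e^(−k·z₂)) / (k·(z₂−z₁))
e^(−0.34×0.8) = 0.7619; e^(−0.34×3.4) = 0.3147
⟨n⟩ = 0.55 × (0.7619 − 0.3147) / (0.34 × 2.6) = 0.55 × 0.5058 = 0.2782

0.278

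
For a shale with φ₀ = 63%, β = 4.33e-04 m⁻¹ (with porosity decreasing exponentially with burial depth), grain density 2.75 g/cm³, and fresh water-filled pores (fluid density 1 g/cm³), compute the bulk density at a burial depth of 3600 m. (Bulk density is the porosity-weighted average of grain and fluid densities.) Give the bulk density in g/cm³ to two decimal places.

2.52 g/cm³

Working in km (1 km = 1000 m; β in km⁻¹ = β in m⁻¹ × 1000):
Porosity at depth: φ = 0.63·exp(−0.433×3.6) = 0.63×0.2104 = 0.1325
Bulk density: ρ_b = (1−φ)ρ_g + φ·ρ_f = 0.8675×2.75 + 0.1325×1
       = 2.386 + 0.133 = 2.518 g/cm³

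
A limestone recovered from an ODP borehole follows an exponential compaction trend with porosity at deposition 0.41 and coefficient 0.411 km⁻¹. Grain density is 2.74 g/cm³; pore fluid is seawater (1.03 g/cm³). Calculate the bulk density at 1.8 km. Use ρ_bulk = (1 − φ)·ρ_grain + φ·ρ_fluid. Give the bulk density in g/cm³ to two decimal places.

Porosity at depth: φ = 0.41·exp(−0.411×1.8) = 0.41×0.4772 = 0.1957
Bulk density: ρ_b = (1−φ)ρ_g + φ·ρ_f = 0.8043×2.74 + 0.1957×1.03
       = 2.204 + 0.202 = 2.405 g/cm³

2.41 g/cm³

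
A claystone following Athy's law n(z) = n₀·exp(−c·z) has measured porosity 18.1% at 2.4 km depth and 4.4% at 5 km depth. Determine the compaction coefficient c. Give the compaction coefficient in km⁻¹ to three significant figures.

0.544 km⁻¹

Athy: n(z) = n₀ e^(−cz) ⇒ n₁/n₂ = e^{c(z₂−z₁)} ⇒ c = ln(n₁/n₂)/(z₂−z₁)
c = ln(0.181/0.044) / (5 − 2.4) = ln(4.114) / 2.6 = 1.4143 / 2.6 = 0.544 km⁻¹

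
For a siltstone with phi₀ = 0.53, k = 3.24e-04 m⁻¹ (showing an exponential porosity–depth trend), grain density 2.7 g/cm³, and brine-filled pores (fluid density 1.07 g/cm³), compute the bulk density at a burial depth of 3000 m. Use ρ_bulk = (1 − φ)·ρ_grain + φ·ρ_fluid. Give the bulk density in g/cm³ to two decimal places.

2.37 g/cm³

Working in km (1 km = 1000 m; k in km⁻¹ = k in m⁻¹ × 1000):
Porosity at depth: phi = 0.53·exp(−0.324×3) = 0.53×0.3783 = 0.2005
Bulk density: ρ_b = (1−phi)ρ_g + phi·ρ_f = 0.7995×2.7 + 0.2005×1.07
       = 2.159 + 0.215 = 2.373 g/cm³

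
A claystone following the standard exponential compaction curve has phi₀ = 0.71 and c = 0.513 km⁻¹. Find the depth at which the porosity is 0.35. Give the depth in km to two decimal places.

1.38 km

Invert Athy's law: Z = ln(phi₀/phi) / c
Z = ln(0.71/0.35) / 0.513 = ln(2.029) / 0.513 = 0.7073 / 0.513 = 1.379 km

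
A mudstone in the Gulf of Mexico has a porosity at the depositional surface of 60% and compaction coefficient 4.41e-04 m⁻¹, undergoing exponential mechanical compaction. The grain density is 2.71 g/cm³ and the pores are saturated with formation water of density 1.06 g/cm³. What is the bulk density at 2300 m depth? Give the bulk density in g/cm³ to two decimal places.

Working in km (1 km = 1000 m; k in km⁻¹ = k in m⁻¹ × 1000):
Porosity at depth: phi = 0.6·exp(−0.441×2.3) = 0.6×0.3627 = 0.2176
Bulk density: ρ_b = (1−phi)ρ_g + phi·ρ_f = 0.7824×2.71 + 0.2176×1.06
       = 2.120 + 0.231 = 2.351 g/cm³

2.35 g/cm³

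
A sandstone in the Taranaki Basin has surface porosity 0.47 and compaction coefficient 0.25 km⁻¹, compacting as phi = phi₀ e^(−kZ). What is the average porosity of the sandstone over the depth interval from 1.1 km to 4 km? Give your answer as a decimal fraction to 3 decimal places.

0.254

⟨phi⟩ = (1/(Z₂−Z₁)) ∫ phi₀ e^(−kZ) dZ = phi₀·(e^(−k·Z₁) − e^(−k·Z₂)) / (k·(Z₂−Z₁))
e^(−0.25×1.1) = 0.7596; e^(−0.25×4) = 0.3679
⟨phi⟩ = 0.47 × (0.7596 − 0.3679) / (0.25 × 2.9) = 0.47 × 0.5403 = 0.2539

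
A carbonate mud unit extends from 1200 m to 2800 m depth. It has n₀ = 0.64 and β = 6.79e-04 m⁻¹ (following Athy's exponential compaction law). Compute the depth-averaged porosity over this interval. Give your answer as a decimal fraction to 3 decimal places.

0.173

Working in km (1 km = 1000 m; β in km⁻¹ = β in m⁻¹ × 1000):
⟨n⟩ = (1/(z₂−z₁)) ∫ n₀ e^(−βz) dz = n₀·(e^(−β·z₁) − e^(−β·z₂)) / (β·(z₂−z₁))
e^(−0.679×1.2) = 0.4427; e^(−0.679×2.8) = 0.1494
⟨n⟩ = 0.64 × (0.4427 − 0.1494) / (0.679 × 1.6) = 0.64 × 0.2700 = 0.1728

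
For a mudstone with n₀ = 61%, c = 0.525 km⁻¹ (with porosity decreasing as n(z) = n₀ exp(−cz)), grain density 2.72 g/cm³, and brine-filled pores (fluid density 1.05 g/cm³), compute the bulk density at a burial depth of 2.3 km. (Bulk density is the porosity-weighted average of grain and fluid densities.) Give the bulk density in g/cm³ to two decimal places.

Porosity at depth: n = 0.61·exp(−0.525×2.3) = 0.61×0.2989 = 0.1824
Bulk density: ρ_b = (1−n)ρ_g + n·ρ_f = 0.8176×2.72 + 0.1824×1.05
       = 2.224 + 0.191 = 2.415 g/cm³

2.42 g/cm³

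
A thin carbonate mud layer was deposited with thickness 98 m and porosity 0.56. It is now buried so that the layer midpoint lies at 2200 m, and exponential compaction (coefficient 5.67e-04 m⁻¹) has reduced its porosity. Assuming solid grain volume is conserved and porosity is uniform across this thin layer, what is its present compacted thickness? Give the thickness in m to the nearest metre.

Working in km (1 km = 1000 m; c in km⁻¹ = c in m⁻¹ × 1000):
Porosity at 2.2 km: n = 0.56·exp(−0.567×2.2) = 0.1609
Solid-volume conservation: h(1−n) = h₀(1−n₀) ⇒ h = h₀·(1−n₀)/(1−n)
h = 0.098 × (1 − 0.56)/(1 − 0.1609) = 0.098 × 0.5243 = 0.0514 km

51 m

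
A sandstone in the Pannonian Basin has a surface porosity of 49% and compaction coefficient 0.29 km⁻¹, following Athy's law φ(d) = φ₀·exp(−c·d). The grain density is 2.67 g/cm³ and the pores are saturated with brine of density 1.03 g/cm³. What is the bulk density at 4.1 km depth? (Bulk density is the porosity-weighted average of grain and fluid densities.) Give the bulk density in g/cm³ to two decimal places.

2.43 g/cm³

Porosity at depth: φ = 0.49·exp(−0.29×4.1) = 0.49×0.3045 = 0.1492
Bulk density: ρ_b = (1−φ)ρ_g + φ·ρ_f = 0.8508×2.67 + 0.1492×1.03
       = 2.272 + 0.154 = 2.425 g/cm³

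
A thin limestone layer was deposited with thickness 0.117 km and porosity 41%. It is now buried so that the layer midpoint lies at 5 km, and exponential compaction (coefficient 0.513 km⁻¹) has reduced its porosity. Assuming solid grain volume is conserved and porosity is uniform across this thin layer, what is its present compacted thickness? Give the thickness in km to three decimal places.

Porosity at 5 km: phi = 0.41·exp(−0.513×5) = 0.0315
Solid-volume conservation: h(1−phi) = h₀(1−phi₀) ⇒ h = h₀·(1−phi₀)/(1−phi)
h = 0.117 × (1 − 0.41)/(1 − 0.0315) = 0.117 × 0.6092 = 0.0713 km

0.071 km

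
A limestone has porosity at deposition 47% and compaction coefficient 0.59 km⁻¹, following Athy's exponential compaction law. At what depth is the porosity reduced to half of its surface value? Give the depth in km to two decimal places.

phi/phi₀ = 1/2 ⇒ exp(−β·d) = 1/2 ⇒ d = ln(2) / β
d = 0.6931 / 0.59 = 1.175 km

1.17 km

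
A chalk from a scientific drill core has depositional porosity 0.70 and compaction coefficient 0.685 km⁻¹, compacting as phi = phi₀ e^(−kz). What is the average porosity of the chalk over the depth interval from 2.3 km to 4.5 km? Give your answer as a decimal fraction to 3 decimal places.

⟨phi⟩ = (1/(z₂−z₁)) ∫ phi₀ e^(−kz) dz = phi₀·(e^(−k·z₁) − e^(−k·z₂)) / (k·(z₂−z₁))
e^(−0.685×2.3) = 0.2069; e^(−0.685×4.5) = 0.0458
⟨phi⟩ = 0.7 × (0.2069 − 0.0458) / (0.685 × 2.2) = 0.7 × 0.1069 = 0.0748

0.075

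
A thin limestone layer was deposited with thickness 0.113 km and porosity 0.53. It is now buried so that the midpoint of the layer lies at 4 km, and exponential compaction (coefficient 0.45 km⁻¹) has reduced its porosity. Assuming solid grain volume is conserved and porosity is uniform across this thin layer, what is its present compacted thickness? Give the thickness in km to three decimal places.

0.058 km

Porosity at 4 km: n = 0.53·exp(−0.45×4) = 0.0876
Solid-volume conservation: h(1−n) = h₀(1−n₀) ⇒ h = h₀·(1−n₀)/(1−n)
h = 0.113 × (1 − 0.53)/(1 − 0.0876) = 0.113 × 0.5151 = 0.0582 km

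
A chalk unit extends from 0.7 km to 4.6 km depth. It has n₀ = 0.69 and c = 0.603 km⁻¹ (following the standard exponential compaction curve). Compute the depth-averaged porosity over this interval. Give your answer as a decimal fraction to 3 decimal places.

0.174

⟨n⟩ = (1/(Z₂−Z₁)) ∫ n₀ e^(−cZ) dZ = n₀·(e^(−c·Z₁) − e^(−c·Z₂)) / (c·(Z₂−Z₁))
e^(−0.603×0.7) = 0.6557; e^(−0.603×4.6) = 0.0624
⟨n⟩ = 0.69 × (0.6557 − 0.0624) / (0.603 × 3.9) = 0.69 × 0.2523 = 0.1741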